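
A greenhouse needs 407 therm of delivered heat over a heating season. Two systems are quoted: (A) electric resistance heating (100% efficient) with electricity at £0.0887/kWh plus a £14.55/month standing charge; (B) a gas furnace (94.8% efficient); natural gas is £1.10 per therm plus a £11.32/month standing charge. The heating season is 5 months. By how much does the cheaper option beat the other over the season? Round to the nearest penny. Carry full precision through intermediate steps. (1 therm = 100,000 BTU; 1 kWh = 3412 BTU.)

Heat load = 407 therm × 100,000 = 40,700,000 BTU
Gas: input = 40,700,000 / 0.948 = 42,932,489 BTU = 429.3 therm → 429.3 × £1.10 = £472.26; + 5 × £11.32 standing = £528.86
Electric: 40,700,000 BTU / 3412 = 11,930 kWh → × £0.0887 = £1,058.06; + 5 × £14.55 standing = £1,130.81
Difference = |£528.86 − £1,130.81| = £601.95

£601.95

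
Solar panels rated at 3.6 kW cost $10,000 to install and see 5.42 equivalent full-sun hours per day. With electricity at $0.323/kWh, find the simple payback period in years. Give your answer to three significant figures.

4.35 years

Daily generation = 3.6 kW × 5.42 h = 19.51 kWh
Annual generation = 19.51 × 365 = 7121.9 kWh
Annual savings = 7121.9 × $0.323 = $2,300.37
Payback = $10,000 / $2,300.37 = 4.35 years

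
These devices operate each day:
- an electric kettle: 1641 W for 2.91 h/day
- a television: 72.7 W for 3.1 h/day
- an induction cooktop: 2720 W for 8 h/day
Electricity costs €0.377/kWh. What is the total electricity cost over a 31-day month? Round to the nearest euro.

electric kettle: 1641 W × 2.91 h × 31 d = 148,035 Wh = 148 kWh
television: 72.7 W × 3.1 h × 31 d = 6,986 Wh = 6.986 kWh
induction cooktop: 2720 W × 8 h × 31 d = 674,560 Wh = 674.6 kWh
Total energy = 148 + 6.986 + 674.6 = 829.6 kWh
Cost = 829.6 kWh × €0.377 = €312.75 ≈ €313

€313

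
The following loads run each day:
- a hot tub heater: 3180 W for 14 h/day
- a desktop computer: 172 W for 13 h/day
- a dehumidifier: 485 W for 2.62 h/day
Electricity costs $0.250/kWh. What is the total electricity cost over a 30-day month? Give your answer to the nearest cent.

hot tub heater: 3180 W × 14 h × 30 d = 1,335,600 Wh = 1,336 kWh
desktop computer: 172 W × 13 h × 30 d = 67,080 Wh = 67.08 kWh
dehumidifier: 485 W × 2.62 h × 30 d = 38,121 Wh = 38.12 kWh
Total energy = 1,336 + 67.08 + 38.12 = 1,441 kWh
Cost = 1,441 kWh × $0.250 = $360.20

$360.20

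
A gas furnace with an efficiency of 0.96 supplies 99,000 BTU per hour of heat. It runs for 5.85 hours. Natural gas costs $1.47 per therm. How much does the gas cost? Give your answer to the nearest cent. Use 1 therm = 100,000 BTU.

$8.87

Heat delivered = 99,000 BTU/h × 5.85 h = 579,150 BTU
Gas input = 579,150 / 0.96 = 603,281 BTU
= 603,281 / 100,000 = 6.033 therm
Cost = 6.033 × $1.47/therm = $8.87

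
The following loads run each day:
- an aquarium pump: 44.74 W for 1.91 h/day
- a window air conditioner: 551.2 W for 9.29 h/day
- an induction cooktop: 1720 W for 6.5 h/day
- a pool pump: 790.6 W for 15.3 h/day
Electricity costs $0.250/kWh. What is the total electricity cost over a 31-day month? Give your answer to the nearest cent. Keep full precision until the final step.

aquarium pump: 44.74 W × 1.91 h × 31 d = 2,649 Wh = 2.649 kWh
window air conditioner: 551.2 W × 9.29 h × 31 d = 158,740 Wh = 158.7 kWh
induction cooktop: 1720 W × 6.5 h × 31 d = 346,580 Wh = 346.6 kWh
pool pump: 790.6 W × 15.3 h × 31 d = 374,982 Wh = 375 kWh
Total energy = 2.649 + 158.7 + 346.6 + 375 = 883 kWh
Cost = 883 kWh × $0.250 = $220.74

$220.74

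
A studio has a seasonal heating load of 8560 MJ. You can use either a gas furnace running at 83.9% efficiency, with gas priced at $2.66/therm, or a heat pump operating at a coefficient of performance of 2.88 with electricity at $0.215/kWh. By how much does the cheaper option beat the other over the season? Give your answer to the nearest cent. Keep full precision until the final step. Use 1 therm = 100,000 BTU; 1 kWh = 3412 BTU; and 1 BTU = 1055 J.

$79.72

Heat load = 8560 MJ = 8,560,000,000 J / 1055 = 8,113,744 BTU
Gas: input = 8,113,744 / 0.839 = 9,670,732 BTU = 96.71 therm → 96.71 × $2.66 = $257.24
Heat pump: 8,113,744 BTU / 3412 = 2,378 kWh heat; / 2.88 = 825.7 kWh in → × $0.215 = $177.52
Difference = |$257.24 − $177.52| = $79.72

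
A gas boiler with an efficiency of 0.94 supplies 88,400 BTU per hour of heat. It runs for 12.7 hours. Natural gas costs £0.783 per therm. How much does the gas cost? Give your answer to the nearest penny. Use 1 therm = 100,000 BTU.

£9.35

Heat delivered = 88,400 BTU/h × 12.7 h = 1,122,680 BTU
Gas input = 1,122,680 / 0.94 = 1,194,340 BTU
= 1,194,340 / 100,000 = 11.94 therm
Cost = 11.94 × £0.783/therm = £9.35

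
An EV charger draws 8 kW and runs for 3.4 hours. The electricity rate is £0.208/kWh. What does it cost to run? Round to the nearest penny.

£5.66

Energy = 8000 W × 3.4 h = 27,200 Wh = 27.2 kWh
Cost = 27.2 kWh × £0.208/kWh = £5.66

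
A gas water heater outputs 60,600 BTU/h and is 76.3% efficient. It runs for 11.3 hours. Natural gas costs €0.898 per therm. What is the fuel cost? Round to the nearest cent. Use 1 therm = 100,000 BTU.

€8.06

Heat delivered = 60,600 BTU/h × 11.3 h = 684,780 BTU
Gas input = 684,780 / 0.763 = 897,484 BTU
= 897,484 / 100,000 = 8.975 therm
Cost = 8.975 × €0.898/therm = €8.06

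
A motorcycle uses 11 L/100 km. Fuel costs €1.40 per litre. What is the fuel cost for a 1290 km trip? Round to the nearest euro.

€199

Fuel = 11 L/100 km × 1290 km / 100 = 141.9 L
Cost = 141.9 L × €1.40/L = €198.66 ≈ €199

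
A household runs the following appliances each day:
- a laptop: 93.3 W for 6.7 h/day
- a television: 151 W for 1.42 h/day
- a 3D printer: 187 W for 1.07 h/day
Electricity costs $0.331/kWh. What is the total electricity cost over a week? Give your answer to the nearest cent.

$2.41

laptop: 93.3 W × 6.7 h × 7 d = 4,376 Wh = 4.376 kWh
television: 151 W × 1.42 h × 7 d = 1,501 Wh = 1.501 kWh
3D printer: 187 W × 1.07 h × 7 d = 1,401 Wh = 1.401 kWh
Total energy = 4.376 + 1.501 + 1.401 = 7.277 kWh
Cost = 7.277 kWh × $0.331 = $2.41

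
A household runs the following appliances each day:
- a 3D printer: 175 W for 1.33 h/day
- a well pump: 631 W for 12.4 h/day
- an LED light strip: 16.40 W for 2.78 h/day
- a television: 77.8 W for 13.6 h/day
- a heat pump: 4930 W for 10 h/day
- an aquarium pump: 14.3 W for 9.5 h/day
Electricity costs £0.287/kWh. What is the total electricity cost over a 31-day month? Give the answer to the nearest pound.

£521

3D printer: 175 W × 1.33 h × 31 d = 7,215 Wh = 7.215 kWh
well pump: 631 W × 12.4 h × 31 d = 242,556 Wh = 242.6 kWh
LED light strip: 16.40 W × 2.78 h × 31 d = 1,413 Wh = 1.413 kWh
television: 77.8 W × 13.6 h × 31 d = 32,800 Wh = 32.8 kWh
heat pump: 4930 W × 10 h × 31 d = 1,528,300 Wh = 1,528 kWh
aquarium pump: 14.3 W × 9.5 h × 31 d = 4,211 Wh = 4.211 kWh
Total energy = 7.215 + 242.6 + 1.413 + 32.8 + 1,528 + 4.211 = 1,816 kWh
Cost = 1,816 kWh × £0.287 = £521.33 ≈ £521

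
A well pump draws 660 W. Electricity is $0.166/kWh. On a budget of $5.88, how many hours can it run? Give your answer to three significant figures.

Energy budget = $5.88 / $0.166 per kWh = 35.42 kWh = 35,422 Wh
Runtime = 35,422 Wh / 660 W = 53.67 h

53.7 h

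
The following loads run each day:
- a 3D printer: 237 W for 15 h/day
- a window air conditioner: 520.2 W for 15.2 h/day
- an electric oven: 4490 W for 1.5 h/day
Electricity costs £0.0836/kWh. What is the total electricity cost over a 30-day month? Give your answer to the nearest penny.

£45.64

3D printer: 237 W × 15 h × 30 d = 106,650 Wh = 106.7 kWh
window air conditioner: 520.2 W × 15.2 h × 30 d = 237,211 Wh = 237.2 kWh
electric oven: 4490 W × 1.5 h × 30 d = 202,050 Wh = 202.1 kWh
Total energy = 106.7 + 237.2 + 202.1 = 545.9 kWh
Cost = 545.9 kWh × £0.0836 = £45.64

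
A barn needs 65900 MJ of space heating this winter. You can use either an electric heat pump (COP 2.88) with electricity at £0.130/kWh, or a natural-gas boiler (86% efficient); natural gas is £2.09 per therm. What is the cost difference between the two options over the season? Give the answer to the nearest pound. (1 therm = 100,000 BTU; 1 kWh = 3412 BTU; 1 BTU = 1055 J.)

Heat load = 65900 MJ = 65,900,000,000 J / 1055 = 62,464,455 BTU
Gas: input = 62,464,455 / 0.860 = 72,633,087 BTU = 726.3 therm → 726.3 × £2.09 = £1,518.03
Heat pump: 62,464,455 BTU / 3412 = 18,310 kWh heat; / 2.88 = 6,357 kWh in → × £0.130 = £826.37
Difference = |£1,518.03 − £826.37| = £691.66 ≈ £692

£692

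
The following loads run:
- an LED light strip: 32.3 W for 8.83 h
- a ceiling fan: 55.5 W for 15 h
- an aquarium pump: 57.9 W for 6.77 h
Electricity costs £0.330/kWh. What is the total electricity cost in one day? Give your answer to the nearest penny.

£0.50

LED light strip: 32.3 W × 8.83 h = 285 Wh = 0.2852 kWh
ceiling fan: 55.5 W × 15 h = 832 Wh = 0.8325 kWh
aquarium pump: 57.9 W × 6.77 h = 392 Wh = 0.392 kWh
Total energy = 0.2852 + 0.8325 + 0.392 = 1.51 kWh
Cost = 1.51 kWh × £0.330 = £0.50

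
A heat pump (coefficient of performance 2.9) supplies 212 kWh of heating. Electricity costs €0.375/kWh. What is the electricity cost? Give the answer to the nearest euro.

Electrical input = 212 kWh / 2.9 = 73.1 kWh
Cost = 73.1 × €0.375/kWh = €27.41 ≈ €27

€27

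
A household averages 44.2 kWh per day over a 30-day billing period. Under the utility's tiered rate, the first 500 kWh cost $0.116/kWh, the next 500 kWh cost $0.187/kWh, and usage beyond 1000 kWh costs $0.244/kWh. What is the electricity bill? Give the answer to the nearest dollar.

Usage = 44.2 kWh/day × 30 days = 1326 kWh
First 500 kWh × $0.116 = $58.00
Next 500 kWh × $0.187 = $93.50
Remaining 326 kWh × $0.244 = $79.54
Total = $231.04 ≈ $231

$231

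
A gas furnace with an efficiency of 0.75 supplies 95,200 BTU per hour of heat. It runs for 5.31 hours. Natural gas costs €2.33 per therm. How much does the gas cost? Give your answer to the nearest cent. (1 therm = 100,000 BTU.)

Heat delivered = 95,200 BTU/h × 5.31 h = 505,512 BTU
Gas input = 505,512 / 0.75 = 674,016 BTU
= 674,016 / 100,000 = 6.74 therm
Cost = 6.74 × €2.33/therm = €15.70

€15.70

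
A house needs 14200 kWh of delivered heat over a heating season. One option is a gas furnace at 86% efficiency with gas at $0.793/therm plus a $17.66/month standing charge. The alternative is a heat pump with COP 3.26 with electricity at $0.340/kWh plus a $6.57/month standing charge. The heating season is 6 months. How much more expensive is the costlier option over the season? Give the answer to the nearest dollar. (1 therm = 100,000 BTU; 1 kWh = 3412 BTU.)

Heat load = 14200 kWh × 3412 = 48,450,400 BTU
Gas: input = 48,450,400 / 0.86 = 56,337,674 BTU = 563.4 therm → 563.4 × $0.793 = $446.76; + 6 × $17.66 standing = $552.72
Heat pump: 48,450,400 BTU / 3412 = 14,200 kWh heat; / 3.26 = 4,356 kWh in → × $0.340 = $1,480.98; + 6 × $6.57 standing = $1,520.40
Difference = |$552.72 − $1,520.40| = $967.68 ≈ $968

$968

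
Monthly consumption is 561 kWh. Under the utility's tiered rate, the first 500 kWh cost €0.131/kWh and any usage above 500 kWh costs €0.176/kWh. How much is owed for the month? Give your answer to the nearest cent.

First 500 kWh × €0.131 = €65.50
Remaining 61 kWh × €0.176 = €10.74
Total = €76.24

€76.24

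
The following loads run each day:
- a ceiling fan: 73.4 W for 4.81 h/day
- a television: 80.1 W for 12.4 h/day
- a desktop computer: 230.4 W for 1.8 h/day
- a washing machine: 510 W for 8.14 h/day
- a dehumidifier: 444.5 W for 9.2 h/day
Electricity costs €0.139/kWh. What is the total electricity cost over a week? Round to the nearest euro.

ceiling fan: 73.4 W × 4.81 h × 7 d = 2,471 Wh = 2.471 kWh
television: 80.1 W × 12.4 h × 7 d = 6,953 Wh = 6.953 kWh
desktop computer: 230.4 W × 1.8 h × 7 d = 2,903 Wh = 2.903 kWh
washing machine: 510 W × 8.14 h × 7 d = 29,060 Wh = 29.06 kWh
dehumidifier: 444.5 W × 9.2 h × 7 d = 28,626 Wh = 28.63 kWh
Total energy = 2.471 + 6.953 + 2.903 + 29.06 + 28.63 = 70.01 kWh
Cost = 70.01 kWh × €0.139 = €9.73 ≈ €10

€10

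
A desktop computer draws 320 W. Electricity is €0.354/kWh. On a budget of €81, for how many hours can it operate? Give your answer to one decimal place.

Energy budget = €81 / €0.354 per kWh = 228.8 kWh = 228,814 Wh
Runtime = 228,814 Wh / 320 W = 715 h

715.0 h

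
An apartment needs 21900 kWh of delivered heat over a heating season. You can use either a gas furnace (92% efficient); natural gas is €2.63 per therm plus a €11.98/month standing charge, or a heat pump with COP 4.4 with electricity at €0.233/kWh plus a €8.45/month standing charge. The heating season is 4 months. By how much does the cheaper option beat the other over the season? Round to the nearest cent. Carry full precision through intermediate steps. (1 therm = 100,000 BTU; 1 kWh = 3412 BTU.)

Heat load = 21900 kWh × 3412 = 74,722,800 BTU
Gas: input = 74,722,800 / 0.92 = 81,220,435 BTU = 812.2 therm → 812.2 × €2.63 = €2,136.10; + 4 × €11.98 standing = €2,184.02
Heat pump: 74,722,800 BTU / 3412 = 21,900 kWh heat; / 4.4 = 4,977 kWh in → × €0.233 = €1,159.70; + 4 × €8.45 standing = €1,193.50
Difference = |€2,184.02 − €1,193.50| = €990.51

€990.51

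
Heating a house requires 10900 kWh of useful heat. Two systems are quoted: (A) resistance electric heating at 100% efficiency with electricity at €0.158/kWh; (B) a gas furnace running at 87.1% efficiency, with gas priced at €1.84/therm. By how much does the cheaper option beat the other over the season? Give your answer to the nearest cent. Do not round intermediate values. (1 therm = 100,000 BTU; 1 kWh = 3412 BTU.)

Heat load = 10900 kWh × 3412 = 37,190,800 BTU
Gas: input = 37,190,800 / 0.871 = 42,698,967 BTU = 427 therm → 427 × €1.84 = €785.66
Electric: 37,190,800 BTU / 3412 = 10,900 kWh → × €0.158 = €1,722.20
Difference = |€785.66 − €1,722.20| = €936.54

€936.54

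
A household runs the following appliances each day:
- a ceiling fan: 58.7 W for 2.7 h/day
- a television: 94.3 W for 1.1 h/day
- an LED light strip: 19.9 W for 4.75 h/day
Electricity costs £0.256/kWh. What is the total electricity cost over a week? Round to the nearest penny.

£0.64

ceiling fan: 58.7 W × 2.7 h × 7 d = 1,109 Wh = 1.109 kWh
television: 94.3 W × 1.1 h × 7 d = 726 Wh = 0.7261 kWh
LED light strip: 19.9 W × 4.75 h × 7 d = 662 Wh = 0.6617 kWh
Total energy = 1.109 + 0.7261 + 0.6617 = 2.497 kWh
Cost = 2.497 kWh × £0.256 = £0.64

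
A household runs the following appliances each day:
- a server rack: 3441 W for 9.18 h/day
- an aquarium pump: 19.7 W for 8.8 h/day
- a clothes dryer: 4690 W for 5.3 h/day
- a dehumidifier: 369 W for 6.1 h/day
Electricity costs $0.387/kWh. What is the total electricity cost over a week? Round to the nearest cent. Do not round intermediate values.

server rack: 3441 W × 9.18 h × 7 d = 221,119 Wh = 221.1 kWh
aquarium pump: 19.7 W × 8.8 h × 7 d = 1,214 Wh = 1.214 kWh
clothes dryer: 4690 W × 5.3 h × 7 d = 173,999 Wh = 174 kWh
dehumidifier: 369 W × 6.1 h × 7 d = 15,756 Wh = 15.76 kWh
Total energy = 221.1 + 1.214 + 174 + 15.76 = 412.1 kWh
Cost = 412.1 kWh × $0.387 = $159.48

$159.48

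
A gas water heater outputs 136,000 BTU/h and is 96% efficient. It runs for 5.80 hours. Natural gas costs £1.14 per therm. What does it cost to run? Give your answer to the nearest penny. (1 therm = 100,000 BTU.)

Heat delivered = 136,000 BTU/h × 5.80 h = 788,800 BTU
Gas input = 788,800 / 0.96 = 821,667 BTU
= 821,667 / 100,000 = 8.217 therm
Cost = 8.217 × £1.14/therm = £9.37

£9.37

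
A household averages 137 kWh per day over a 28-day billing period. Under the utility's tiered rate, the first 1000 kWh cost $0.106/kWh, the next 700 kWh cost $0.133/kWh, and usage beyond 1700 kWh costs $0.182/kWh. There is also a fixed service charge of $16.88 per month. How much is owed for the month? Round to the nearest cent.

$604.73

Usage = 137 kWh/day × 28 days = 3836 kWh
First 1000 kWh × $0.106 = $106.00
Next 700 kWh × $0.133 = $93.10
Remaining 2136 kWh × $0.182 = $388.75
Energy charge = $587.85; + service $16.88 = $604.73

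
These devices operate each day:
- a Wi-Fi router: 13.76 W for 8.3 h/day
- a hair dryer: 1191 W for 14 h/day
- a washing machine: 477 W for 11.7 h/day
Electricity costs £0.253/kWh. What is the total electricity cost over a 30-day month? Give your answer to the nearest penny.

£169.78

Wi-Fi router: 13.76 W × 8.3 h × 30 d = 3,426 Wh = 3.426 kWh
hair dryer: 1191 W × 14 h × 30 d = 500,220 Wh = 500.2 kWh
washing machine: 477 W × 11.7 h × 30 d = 167,427 Wh = 167.4 kWh
Total energy = 3.426 + 500.2 + 167.4 = 671.1 kWh
Cost = 671.1 kWh × £0.253 = £169.78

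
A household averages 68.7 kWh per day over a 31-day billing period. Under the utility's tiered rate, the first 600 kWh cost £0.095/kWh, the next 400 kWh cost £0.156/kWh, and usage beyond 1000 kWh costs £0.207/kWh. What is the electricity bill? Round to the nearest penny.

£353.25

Usage = 68.7 kWh/day × 31 days = 2129.7 kWh
First 600 kWh × £0.095 = £57.00
Next 400 kWh × £0.156 = £62.40
Remaining 1129.7 kWh × £0.207 = £233.85
Total = £353.25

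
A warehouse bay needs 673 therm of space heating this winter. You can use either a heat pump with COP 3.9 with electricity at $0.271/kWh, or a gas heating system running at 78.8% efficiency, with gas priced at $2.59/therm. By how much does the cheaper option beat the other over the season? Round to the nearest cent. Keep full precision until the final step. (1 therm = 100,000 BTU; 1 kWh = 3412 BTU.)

Heat load = 673 therm × 100,000 = 67,300,000 BTU
Gas: input = 67,300,000 / 0.788 = 85,406,091 BTU = 854.1 therm → 854.1 × $2.59 = $2,212.02
Heat pump: 67,300,000 BTU / 3412 = 19,720 kWh heat; / 3.9 = 5,058 kWh in → × $0.271 = $1,370.60
Difference = |$2,212.02 − $1,370.60| = $841.42

$841.42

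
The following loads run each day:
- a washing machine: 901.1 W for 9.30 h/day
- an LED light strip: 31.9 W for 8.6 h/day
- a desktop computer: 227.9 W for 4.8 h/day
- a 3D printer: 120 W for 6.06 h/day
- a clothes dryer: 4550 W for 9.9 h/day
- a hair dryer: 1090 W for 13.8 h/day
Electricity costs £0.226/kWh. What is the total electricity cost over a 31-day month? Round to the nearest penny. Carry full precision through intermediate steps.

£494.36

washing machine: 901.1 W × 9.30 h × 31 d = 259,787 Wh = 259.8 kWh
LED light strip: 31.9 W × 8.6 h × 31 d = 8,505 Wh = 8.505 kWh
desktop computer: 227.9 W × 4.8 h × 31 d = 33,912 Wh = 33.91 kWh
3D printer: 120 W × 6.06 h × 31 d = 22,543 Wh = 22.54 kWh
clothes dryer: 4550 W × 9.9 h × 31 d = 1,396,395 Wh = 1,396 kWh
hair dryer: 1090 W × 13.8 h × 31 d = 466,302 Wh = 466.3 kWh
Total energy = 259.8 + 8.505 + 33.91 + 22.54 + 1,396 + 466.3 = 2,187 kWh
Cost = 2,187 kWh × £0.226 = £494.36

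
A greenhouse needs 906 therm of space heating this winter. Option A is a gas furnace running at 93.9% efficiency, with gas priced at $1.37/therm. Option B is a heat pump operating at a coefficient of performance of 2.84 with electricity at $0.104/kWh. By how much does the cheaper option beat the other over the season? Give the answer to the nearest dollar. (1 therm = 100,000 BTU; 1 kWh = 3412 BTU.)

$349

Heat load = 906 therm × 100,000 = 90,600,000 BTU
Gas: input = 90,600,000 / 0.939 = 96,485,623 BTU = 964.9 therm → 964.9 × $1.37 = $1,321.85
Heat pump: 90,600,000 BTU / 3412 = 26,550 kWh heat; / 2.84 = 9,350 kWh in → × $0.104 = $972.38
Difference = |$1,321.85 − $972.38| = $349.48 ≈ $349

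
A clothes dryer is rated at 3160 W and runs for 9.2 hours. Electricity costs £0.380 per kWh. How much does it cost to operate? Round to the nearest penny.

£11.05

Energy = 3160 W × 9.2 h = 29,072 Wh = 29.07 kWh
Cost = 29.07 kWh × £0.380/kWh = £11.05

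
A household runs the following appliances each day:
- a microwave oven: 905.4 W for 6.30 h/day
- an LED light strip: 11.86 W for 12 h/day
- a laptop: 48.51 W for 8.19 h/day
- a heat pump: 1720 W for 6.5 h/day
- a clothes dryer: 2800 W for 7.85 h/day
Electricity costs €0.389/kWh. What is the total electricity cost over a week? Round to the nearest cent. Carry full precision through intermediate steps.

microwave oven: 905.4 W × 6.30 h × 7 d = 39,928 Wh = 39.93 kWh
LED light strip: 11.86 W × 12 h × 7 d = 996 Wh = 0.9962 kWh
laptop: 48.51 W × 8.19 h × 7 d = 2,781 Wh = 2.781 kWh
heat pump: 1720 W × 6.5 h × 7 d = 78,260 Wh = 78.26 kWh
clothes dryer: 2800 W × 7.85 h × 7 d = 153,860 Wh = 153.9 kWh
Total energy = 39.93 + 0.9962 + 2.781 + 78.26 + 153.9 = 275.8 kWh
Cost = 275.8 kWh × €0.389 = €107.30

€107.30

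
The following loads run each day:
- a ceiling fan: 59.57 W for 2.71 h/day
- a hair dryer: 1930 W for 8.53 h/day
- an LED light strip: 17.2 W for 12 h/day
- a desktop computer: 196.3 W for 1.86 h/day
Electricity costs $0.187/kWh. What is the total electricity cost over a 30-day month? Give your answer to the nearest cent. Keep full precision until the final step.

$96.47

ceiling fan: 59.57 W × 2.71 h × 30 d = 4,843 Wh = 4.843 kWh
hair dryer: 1930 W × 8.53 h × 30 d = 493,887 Wh = 493.9 kWh
LED light strip: 17.2 W × 12 h × 30 d = 6,192 Wh = 6.192 kWh
desktop computer: 196.3 W × 1.86 h × 30 d = 10,954 Wh = 10.95 kWh
Total energy = 4.843 + 493.9 + 6.192 + 10.95 = 515.9 kWh
Cost = 515.9 kWh × $0.187 = $96.47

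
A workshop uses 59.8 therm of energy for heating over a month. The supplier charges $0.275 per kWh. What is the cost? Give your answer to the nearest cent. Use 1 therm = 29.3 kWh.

$481.84

59.8 therm × (29.3 kWh/therm) = 1,752 kWh
Cost = 1,752 kWh × $0.275/kWh = $481.84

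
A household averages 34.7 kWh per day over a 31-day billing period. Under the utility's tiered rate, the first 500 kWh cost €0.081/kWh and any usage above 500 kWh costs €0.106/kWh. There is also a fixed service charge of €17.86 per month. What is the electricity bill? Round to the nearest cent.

Usage = 34.7 kWh/day × 31 days = 1075.7 kWh
First 500 kWh × €0.081 = €40.50
Remaining 575.7 kWh × €0.106 = €61.02
Energy charge = €101.52; + service €17.86 = €119.38

€119.38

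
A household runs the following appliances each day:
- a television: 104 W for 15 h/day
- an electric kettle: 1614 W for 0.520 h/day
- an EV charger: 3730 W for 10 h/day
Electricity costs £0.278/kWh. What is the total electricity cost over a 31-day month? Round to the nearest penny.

television: 104 W × 15 h × 31 d = 48,360 Wh = 48.36 kWh
electric kettle: 1614 W × 0.520 h × 31 d = 26,018 Wh = 26.02 kWh
EV charger: 3730 W × 10 h × 31 d = 1,156,300 Wh = 1,156 kWh
Total energy = 48.36 + 26.02 + 1,156 = 1,231 kWh
Cost = 1,231 kWh × £0.278 = £342.13

£342.13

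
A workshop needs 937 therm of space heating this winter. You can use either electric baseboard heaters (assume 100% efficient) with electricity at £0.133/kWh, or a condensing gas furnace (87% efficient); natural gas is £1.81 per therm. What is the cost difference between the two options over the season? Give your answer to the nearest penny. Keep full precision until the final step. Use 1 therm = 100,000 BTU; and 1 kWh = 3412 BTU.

Heat load = 937 therm × 100,000 = 93,700,000 BTU
Gas: input = 93,700,000 / 0.87 = 107,701,149 BTU = 1,077 therm → 1,077 × £1.81 = £1,949.39
Electric: 93,700,000 BTU / 3412 = 27,460 kWh → × £0.133 = £3,652.43
Difference = |£1,949.39 − £3,652.43| = £1,703.04

£1703.04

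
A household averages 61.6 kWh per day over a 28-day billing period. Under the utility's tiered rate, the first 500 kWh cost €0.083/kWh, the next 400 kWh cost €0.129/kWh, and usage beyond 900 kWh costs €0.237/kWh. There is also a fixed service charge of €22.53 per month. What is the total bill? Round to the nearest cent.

€311.11

Usage = 61.6 kWh/day × 28 days = 1724.8 kWh
First 500 kWh × €0.083 = €41.50
Next 400 kWh × €0.129 = €51.60
Remaining 824.8 kWh × €0.237 = €195.48
Energy charge = €288.58; + service €22.53 = €311.11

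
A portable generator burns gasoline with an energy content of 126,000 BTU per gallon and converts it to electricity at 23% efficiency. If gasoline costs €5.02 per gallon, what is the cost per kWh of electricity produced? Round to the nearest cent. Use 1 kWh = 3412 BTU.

€0.59

Electrical output per gallon = 126,000 BTU × 0.23 / 3412 BTU/kWh = 8.494 kWh
Cost per kWh = €5.02 / 8.494 kWh = €0.591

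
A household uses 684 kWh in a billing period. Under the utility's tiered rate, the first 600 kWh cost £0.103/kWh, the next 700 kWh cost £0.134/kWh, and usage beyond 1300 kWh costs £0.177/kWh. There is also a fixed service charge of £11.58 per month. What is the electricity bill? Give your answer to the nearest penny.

£84.64

First 600 kWh × £0.103 = £61.80
Next 84 kWh × £0.134 = £11.26
Remaining tier: 0 kWh (not reached)
Energy charge = £73.06; + service £11.58 = £84.64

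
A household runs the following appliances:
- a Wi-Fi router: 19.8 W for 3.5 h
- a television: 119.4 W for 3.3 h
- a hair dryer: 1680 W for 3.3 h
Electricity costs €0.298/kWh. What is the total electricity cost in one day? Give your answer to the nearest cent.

€1.79

Wi-Fi router: 19.8 W × 3.5 h = 69 Wh = 0.0693 kWh
television: 119.4 W × 3.3 h = 394 Wh = 0.394 kWh
hair dryer: 1680 W × 3.3 h = 5,544 Wh = 5.544 kWh
Total energy = 0.0693 + 0.394 + 5.544 = 6.007 kWh
Cost = 6.007 kWh × €0.298 = €1.79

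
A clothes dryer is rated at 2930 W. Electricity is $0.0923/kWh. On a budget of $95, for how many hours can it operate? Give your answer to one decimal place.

351.3 h

Energy budget = $95 / $0.0923 per kWh = 1,029 kWh = 1,029,252 Wh
Runtime = 1,029,252 Wh / 2930 W = 351.3 h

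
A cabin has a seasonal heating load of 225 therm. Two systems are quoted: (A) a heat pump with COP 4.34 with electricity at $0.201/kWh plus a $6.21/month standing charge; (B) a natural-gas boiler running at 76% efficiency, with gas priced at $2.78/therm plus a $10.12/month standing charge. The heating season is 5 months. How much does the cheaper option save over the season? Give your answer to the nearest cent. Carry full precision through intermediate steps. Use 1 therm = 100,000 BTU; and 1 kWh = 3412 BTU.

Heat load = 225 therm × 100,000 = 22,500,000 BTU
Gas: input = 22,500,000 / 0.760 = 29,605,263 BTU = 296.1 therm → 296.1 × $2.78 = $823.03; + 5 × $10.12 standing = $873.63
Heat pump: 22,500,000 BTU / 3412 = 6,594 kWh heat; / 4.34 = 1,519 kWh in → × $0.201 = $305.41; + 5 × $6.21 standing = $336.46
Difference = |$873.63 − $336.46| = $537.17

$537.17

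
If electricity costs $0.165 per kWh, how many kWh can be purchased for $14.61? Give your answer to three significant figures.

88.5 kWh

$14.61 / $0.165 per kWh = 88.55 kWh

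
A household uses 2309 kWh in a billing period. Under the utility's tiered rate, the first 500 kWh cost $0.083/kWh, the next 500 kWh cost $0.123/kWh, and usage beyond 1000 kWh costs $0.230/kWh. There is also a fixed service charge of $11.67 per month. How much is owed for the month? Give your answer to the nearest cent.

$415.74

First 500 kWh × $0.083 = $41.50
Next 500 kWh × $0.123 = $61.50
Remaining 1309 kWh × $0.230 = $301.07
Energy charge = $404.07; + service $11.67 = $415.74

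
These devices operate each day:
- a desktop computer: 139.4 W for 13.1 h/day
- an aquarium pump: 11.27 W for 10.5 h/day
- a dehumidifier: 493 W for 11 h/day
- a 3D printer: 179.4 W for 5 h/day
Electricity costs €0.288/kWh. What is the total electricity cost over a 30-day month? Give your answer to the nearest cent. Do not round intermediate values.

desktop computer: 139.4 W × 13.1 h × 30 d = 54,784 Wh = 54.78 kWh
aquarium pump: 11.27 W × 10.5 h × 30 d = 3,550 Wh = 3.55 kWh
dehumidifier: 493 W × 11 h × 30 d = 162,690 Wh = 162.7 kWh
3D printer: 179.4 W × 5 h × 30 d = 26,910 Wh = 26.91 kWh
Total energy = 54.78 + 3.55 + 162.7 + 26.91 = 247.9 kWh
Cost = 247.9 kWh × €0.288 = €71.41

€71.41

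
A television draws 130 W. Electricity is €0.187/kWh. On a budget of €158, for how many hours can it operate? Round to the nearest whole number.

6499 h

Energy budget = €158 / €0.187 per kWh = 844.9 kWh = 844,920 Wh
Runtime = 844,920 Wh / 130 W = 6,499 h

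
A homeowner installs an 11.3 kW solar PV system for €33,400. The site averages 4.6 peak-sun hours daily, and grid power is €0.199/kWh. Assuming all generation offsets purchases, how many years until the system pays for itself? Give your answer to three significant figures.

Daily generation = 11.3 kW × 4.6 h = 51.98 kWh
Annual generation = 51.98 × 365 = 18973 kWh
Annual savings = 18973 × €0.199 = €3,775.57
Payback = €33,400 / €3,775.57 = 8.85 years

8.85 years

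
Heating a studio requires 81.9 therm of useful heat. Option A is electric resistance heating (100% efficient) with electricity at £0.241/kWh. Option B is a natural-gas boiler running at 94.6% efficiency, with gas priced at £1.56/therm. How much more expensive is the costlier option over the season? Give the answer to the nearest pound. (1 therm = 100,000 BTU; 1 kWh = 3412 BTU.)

Heat load = 81.9 therm × 100,000 = 8,190,000 BTU
Gas: input = 8,190,000 / 0.946 = 8,657,505 BTU = 86.58 therm → 86.58 × £1.56 = £135.06
Electric: 8,190,000 BTU / 3412 = 2,400 kWh → × £0.241 = £578.48
Difference = |£135.06 − £578.48| = £443.43 ≈ £443

£443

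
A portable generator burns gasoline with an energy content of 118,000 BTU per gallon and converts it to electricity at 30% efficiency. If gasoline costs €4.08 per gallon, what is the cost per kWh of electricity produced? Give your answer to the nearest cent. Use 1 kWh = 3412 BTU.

€0.39

Electrical output per gallon = 118,000 BTU × 0.30 / 3412 BTU/kWh = 10.38 kWh
Cost per kWh = €4.08 / 10.38 kWh = €0.393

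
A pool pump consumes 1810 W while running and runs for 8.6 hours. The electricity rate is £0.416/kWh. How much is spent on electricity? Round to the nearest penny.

Energy = 1810 W × 8.6 h = 15,566 Wh = 15.57 kWh
Cost = 15.57 kWh × £0.416/kWh = £6.48

£6.48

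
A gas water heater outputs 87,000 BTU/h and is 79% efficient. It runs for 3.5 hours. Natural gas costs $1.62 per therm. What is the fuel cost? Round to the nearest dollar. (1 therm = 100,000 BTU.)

$6

Heat delivered = 87,000 BTU/h × 3.5 h = 304,500 BTU
Gas input = 304,500 / 0.79 = 385,443 BTU
= 385,443 / 100,000 = 3.854 therm
Cost = 3.854 × $1.62/therm = $6.24 ≈ $6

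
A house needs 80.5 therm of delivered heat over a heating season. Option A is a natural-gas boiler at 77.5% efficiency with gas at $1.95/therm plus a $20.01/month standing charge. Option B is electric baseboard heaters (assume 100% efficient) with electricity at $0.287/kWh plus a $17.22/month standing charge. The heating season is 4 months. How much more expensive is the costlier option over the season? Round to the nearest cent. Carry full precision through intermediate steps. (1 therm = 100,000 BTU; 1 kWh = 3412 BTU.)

Heat load = 80.5 therm × 100,000 = 8,050,000 BTU
Gas: input = 8,050,000 / 0.775 = 10,387,097 BTU = 103.9 therm → 103.9 × $1.95 = $202.55; + 4 × $20.01 standing = $282.59
Electric: 8,050,000 BTU / 3412 = 2,359 kWh → × $0.287 = $677.12; + 4 × $17.22 standing = $746.00
Difference = |$282.59 − $746.00| = $463.42

$463.42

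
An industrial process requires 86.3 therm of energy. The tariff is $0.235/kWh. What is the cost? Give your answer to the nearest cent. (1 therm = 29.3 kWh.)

$594.22

86.3 therm × (29.3 kWh/therm) = 2,529 kWh
Cost = 2,529 kWh × $0.235/kWh = $594.22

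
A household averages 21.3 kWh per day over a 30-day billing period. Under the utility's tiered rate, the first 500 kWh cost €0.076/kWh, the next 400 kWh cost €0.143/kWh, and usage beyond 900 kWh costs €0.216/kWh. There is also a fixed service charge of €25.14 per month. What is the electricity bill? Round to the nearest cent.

Usage = 21.3 kWh/day × 30 days = 639 kWh
First 500 kWh × €0.076 = €38.00
Next 139 kWh × €0.143 = €19.88
Remaining tier: 0 kWh (not reached)
Energy charge = €57.88; + service €25.14 = €83.02

€83.02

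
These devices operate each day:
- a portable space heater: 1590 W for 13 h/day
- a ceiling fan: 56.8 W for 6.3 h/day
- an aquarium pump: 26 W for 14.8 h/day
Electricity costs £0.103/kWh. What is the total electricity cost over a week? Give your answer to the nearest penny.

portable space heater: 1590 W × 13 h × 7 d = 144,690 Wh = 144.7 kWh
ceiling fan: 56.8 W × 6.3 h × 7 d = 2,505 Wh = 2.505 kWh
aquarium pump: 26 W × 14.8 h × 7 d = 2,694 Wh = 2.694 kWh
Total energy = 144.7 + 2.505 + 2.694 = 149.9 kWh
Cost = 149.9 kWh × £0.103 = £15.44

£15.44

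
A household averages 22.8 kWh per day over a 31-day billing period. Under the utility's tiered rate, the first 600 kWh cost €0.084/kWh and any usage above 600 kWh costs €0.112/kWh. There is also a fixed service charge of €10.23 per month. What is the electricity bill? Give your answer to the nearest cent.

€72.59

Usage = 22.8 kWh/day × 31 days = 706.8 kWh
First 600 kWh × €0.084 = €50.40
Remaining 106.8 kWh × €0.112 = €11.96
Energy charge = €62.36; + service €10.23 = €72.59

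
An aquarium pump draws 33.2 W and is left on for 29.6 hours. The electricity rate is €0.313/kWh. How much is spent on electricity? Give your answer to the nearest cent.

Energy = 33.2 W × 29.6 h = 983 Wh = 0.9827 kWh
Cost = 0.9827 kWh × €0.313/kWh = €0.31

€0.31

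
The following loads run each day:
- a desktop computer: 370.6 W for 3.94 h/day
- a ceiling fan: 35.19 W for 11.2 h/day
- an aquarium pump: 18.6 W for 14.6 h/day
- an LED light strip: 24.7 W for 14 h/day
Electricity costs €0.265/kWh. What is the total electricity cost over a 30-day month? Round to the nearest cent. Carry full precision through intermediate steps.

desktop computer: 370.6 W × 3.94 h × 30 d = 43,805 Wh = 43.8 kWh
ceiling fan: 35.19 W × 11.2 h × 30 d = 11,824 Wh = 11.82 kWh
aquarium pump: 18.6 W × 14.6 h × 30 d = 8,147 Wh = 8.147 kWh
LED light strip: 24.7 W × 14 h × 30 d = 10,374 Wh = 10.37 kWh
Total energy = 43.8 + 11.82 + 8.147 + 10.37 = 74.15 kWh
Cost = 74.15 kWh × €0.265 = €19.65

€19.65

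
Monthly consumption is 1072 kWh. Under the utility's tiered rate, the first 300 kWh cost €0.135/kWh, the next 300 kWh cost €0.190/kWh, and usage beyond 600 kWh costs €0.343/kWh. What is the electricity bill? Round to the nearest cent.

First 300 kWh × €0.135 = €40.50
Next 300 kWh × €0.190 = €57.00
Remaining 472 kWh × €0.343 = €161.90
Total = €259.40

€259.40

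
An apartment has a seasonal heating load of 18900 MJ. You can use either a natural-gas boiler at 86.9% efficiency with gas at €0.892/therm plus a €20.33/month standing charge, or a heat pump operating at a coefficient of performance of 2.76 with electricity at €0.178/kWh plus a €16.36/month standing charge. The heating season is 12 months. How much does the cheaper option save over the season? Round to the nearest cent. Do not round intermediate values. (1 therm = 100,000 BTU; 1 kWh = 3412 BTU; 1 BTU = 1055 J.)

Heat load = 18900 MJ = 18,900,000,000 J / 1055 = 17,914,692 BTU
Gas: input = 17,914,692 / 0.869 = 20,615,296 BTU = 206.2 therm → 206.2 × €0.892 = €183.89; + 12 × €20.33 standing = €427.85
Heat pump: 17,914,692 BTU / 3412 = 5,250 kWh heat; / 2.76 = 1,902 kWh in → × €0.178 = €338.62; + 12 × €16.36 standing = €534.94
Difference = |€427.85 − €534.94| = €107.09

€107.09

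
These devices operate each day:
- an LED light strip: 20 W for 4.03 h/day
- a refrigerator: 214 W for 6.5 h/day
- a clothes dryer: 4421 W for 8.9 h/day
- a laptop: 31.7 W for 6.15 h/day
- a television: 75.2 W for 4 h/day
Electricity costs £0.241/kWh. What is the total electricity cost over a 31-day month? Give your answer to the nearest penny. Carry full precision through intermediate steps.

£308.66

LED light strip: 20 W × 4.03 h × 31 d = 2,499 Wh = 2.499 kWh
refrigerator: 214 W × 6.5 h × 31 d = 43,121 Wh = 43.12 kWh
clothes dryer: 4421 W × 8.9 h × 31 d = 1,219,754 Wh = 1,220 kWh
laptop: 31.7 W × 6.15 h × 31 d = 6,044 Wh = 6.044 kWh
television: 75.2 W × 4 h × 31 d = 9,325 Wh = 9.325 kWh
Total energy = 2.499 + 43.12 + 1,220 + 6.044 + 9.325 = 1,281 kWh
Cost = 1,281 kWh × £0.241 = £308.66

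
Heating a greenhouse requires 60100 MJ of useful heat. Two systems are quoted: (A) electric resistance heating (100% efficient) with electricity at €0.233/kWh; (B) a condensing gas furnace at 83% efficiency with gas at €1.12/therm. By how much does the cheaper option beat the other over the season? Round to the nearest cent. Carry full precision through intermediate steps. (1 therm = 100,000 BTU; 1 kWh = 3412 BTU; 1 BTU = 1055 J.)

€3121.46

Heat load = 60100 MJ = 60,100,000,000 J / 1055 = 56,966,825 BTU
Gas: input = 56,966,825 / 0.83 = 68,634,728 BTU = 686.3 therm → 686.3 × €1.12 = €768.71
Electric: 56,966,825 BTU / 3412 = 16,700 kWh → × €0.233 = €3,890.17
Difference = |€768.71 − €3,890.17| = €3,121.46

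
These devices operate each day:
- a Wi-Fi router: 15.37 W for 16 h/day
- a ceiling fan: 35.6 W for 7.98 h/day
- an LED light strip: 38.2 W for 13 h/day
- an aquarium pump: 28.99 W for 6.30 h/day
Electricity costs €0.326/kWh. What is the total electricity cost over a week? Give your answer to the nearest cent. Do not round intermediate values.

Wi-Fi router: 15.37 W × 16 h × 7 d = 1,721 Wh = 1.721 kWh
ceiling fan: 35.6 W × 7.98 h × 7 d = 1,989 Wh = 1.989 kWh
LED light strip: 38.2 W × 13 h × 7 d = 3,476 Wh = 3.476 kWh
aquarium pump: 28.99 W × 6.30 h × 7 d = 1,278 Wh = 1.278 kWh
Total energy = 1.721 + 1.989 + 3.476 + 1.278 = 8.465 kWh
Cost = 8.465 kWh × €0.326 = €2.76

€2.76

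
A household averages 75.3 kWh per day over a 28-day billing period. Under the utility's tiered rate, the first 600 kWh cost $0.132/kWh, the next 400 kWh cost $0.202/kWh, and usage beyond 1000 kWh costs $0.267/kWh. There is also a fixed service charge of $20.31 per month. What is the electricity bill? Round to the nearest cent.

Usage = 75.3 kWh/day × 28 days = 2108.4 kWh
First 600 kWh × $0.132 = $79.20
Next 400 kWh × $0.202 = $80.80
Remaining 1108.4 kWh × $0.267 = $295.94
Energy charge = $455.94; + service $20.31 = $476.25

$476.25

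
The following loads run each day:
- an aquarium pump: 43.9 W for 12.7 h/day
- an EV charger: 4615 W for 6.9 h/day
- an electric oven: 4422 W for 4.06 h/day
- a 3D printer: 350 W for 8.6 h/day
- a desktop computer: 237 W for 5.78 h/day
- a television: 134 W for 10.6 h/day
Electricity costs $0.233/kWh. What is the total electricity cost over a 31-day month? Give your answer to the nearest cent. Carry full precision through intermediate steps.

aquarium pump: 43.9 W × 12.7 h × 31 d = 17,283 Wh = 17.28 kWh
EV charger: 4615 W × 6.9 h × 31 d = 987,148 Wh = 987.1 kWh
electric oven: 4422 W × 4.06 h × 31 d = 556,553 Wh = 556.6 kWh
3D printer: 350 W × 8.6 h × 31 d = 93,310 Wh = 93.31 kWh
desktop computer: 237 W × 5.78 h × 31 d = 42,466 Wh = 42.47 kWh
television: 134 W × 10.6 h × 31 d = 44,032 Wh = 44.03 kWh
Total energy = 17.28 + 987.1 + 556.6 + 93.31 + 42.47 + 44.03 = 1,741 kWh
Cost = 1,741 kWh × $0.233 = $405.60

$405.60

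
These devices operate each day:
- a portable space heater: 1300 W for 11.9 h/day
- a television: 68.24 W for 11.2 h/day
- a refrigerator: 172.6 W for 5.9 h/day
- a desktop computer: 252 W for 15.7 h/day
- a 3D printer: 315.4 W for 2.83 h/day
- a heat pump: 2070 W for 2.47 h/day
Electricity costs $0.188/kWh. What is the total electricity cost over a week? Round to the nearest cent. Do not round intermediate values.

portable space heater: 1300 W × 11.9 h × 7 d = 108,290 Wh = 108.3 kWh
television: 68.24 W × 11.2 h × 7 d = 5,350 Wh = 5.35 kWh
refrigerator: 172.6 W × 5.9 h × 7 d = 7,128 Wh = 7.128 kWh
desktop computer: 252 W × 15.7 h × 7 d = 27,695 Wh = 27.69 kWh
3D printer: 315.4 W × 2.83 h × 7 d = 6,248 Wh = 6.248 kWh
heat pump: 2070 W × 2.47 h × 7 d = 35,790 Wh = 35.79 kWh
Total energy = 108.3 + 5.35 + 7.128 + 27.69 + 6.248 + 35.79 = 190.5 kWh
Cost = 190.5 kWh × $0.188 = $35.81

$35.81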